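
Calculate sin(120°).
sin(120°) = √3/2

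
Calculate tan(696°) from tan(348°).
tan(696°) = 2 tan 348° / (1 - tan²348°) = -0.4452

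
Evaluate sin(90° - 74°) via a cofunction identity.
sin(90° - 74°) = cos(74°) = 0.2756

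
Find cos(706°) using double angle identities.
cos(706°) = cos²353° - sin²353° = 0.9703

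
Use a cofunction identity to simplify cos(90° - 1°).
cos(90° - 1°) = sin(1°)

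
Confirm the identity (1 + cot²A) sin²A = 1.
LHS = csc²A · sin²A = (1/sin²A) · sin²A = 1 = RHS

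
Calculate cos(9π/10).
cos(9π/10) = -0.9511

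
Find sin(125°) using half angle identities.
sin(125°) = √((1 - cos 250°)/2) = 0.8192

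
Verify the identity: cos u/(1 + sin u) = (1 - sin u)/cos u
RHS = (1 - sin u)(1 + sin u) / (cos u(1 + sin u)) = (1 - sin²u) / (cos u(1 + sin u)) = cos²u / (cos u(1 + sin u)) = cos u/(1 + sin u) = LHS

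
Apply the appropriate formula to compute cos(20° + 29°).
cos(20° + 29°) = cos 20° cos 29° - sin 20° sin 29° = 0.6561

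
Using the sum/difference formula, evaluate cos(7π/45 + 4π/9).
cos(7π/45 + 4π/9) = cos 7π/45 cos 4π/9 - sin 7π/45 sin 4π/9 = -0.309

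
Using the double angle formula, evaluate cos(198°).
cos(198°) = cos²99° - sin²99° = -0.9511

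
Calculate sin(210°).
sin(210°) = -1/2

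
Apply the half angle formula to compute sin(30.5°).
sin(30.5°) = √((1 - cos 61°)/2) = 0.5075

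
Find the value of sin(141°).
sin(141°) = 0.6293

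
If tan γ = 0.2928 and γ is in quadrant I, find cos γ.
cos γ = 0.9597 (using tan²γ + 1 = sec²γ)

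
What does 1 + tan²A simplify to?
1 + tan²A = sec²A (using Pythagorean identity)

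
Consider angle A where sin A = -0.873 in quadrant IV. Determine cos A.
cos A = √(1 - sin²A) = 0.4877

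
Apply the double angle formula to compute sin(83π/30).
sin(83π/30) = 2 sin 83π/60 cos 83π/60 = 0.6691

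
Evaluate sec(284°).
sec(284°) = 4.134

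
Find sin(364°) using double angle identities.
sin(364°) = 2 sin 182° cos 182° = 0.06976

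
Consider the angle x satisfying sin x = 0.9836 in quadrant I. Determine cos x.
cos x = √(1 - sin²x) = 0.1804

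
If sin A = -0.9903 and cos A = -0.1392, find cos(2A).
cos(2A) = cos²A - sin²A = -0.9613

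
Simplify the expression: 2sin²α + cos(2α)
2sin²α + cos(2α) = 1 (using Double angle)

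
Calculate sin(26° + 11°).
sin(26° + 11°) = sin 26° cos 11° + cos 26° sin 11° = 0.6018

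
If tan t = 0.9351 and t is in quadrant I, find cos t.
cos t = 0.7304 (using tan²t + 1 = sec²t)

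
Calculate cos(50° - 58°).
cos(50° - 58°) = cos 50° cos 58° + sin 50° sin 58° = 0.9903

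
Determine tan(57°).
tan(57°) = 1.54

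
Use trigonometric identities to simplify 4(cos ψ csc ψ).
4(cos ψ csc ψ) = 4(cot ψ) (using Reciprocal + quotient)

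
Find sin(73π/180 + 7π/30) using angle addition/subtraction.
sin(73π/180 + 7π/30) = sin 73π/180 cos 7π/30 + cos 73π/180 sin 7π/30 = 0.9063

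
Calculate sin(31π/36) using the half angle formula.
sin(31π/36) = √((1 - cos 31π/18)/2) = 0.4226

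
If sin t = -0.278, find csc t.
csc t = 1/sin t = -3.597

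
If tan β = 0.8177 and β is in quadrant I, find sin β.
sin β = 0.633 (using tan²β + 1 = sec²β)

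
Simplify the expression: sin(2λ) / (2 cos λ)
sin(2λ) / (2 cos λ) = sin λ (using Double angle)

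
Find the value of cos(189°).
cos(189°) = -0.9877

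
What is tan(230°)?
tan(230°) = 1.192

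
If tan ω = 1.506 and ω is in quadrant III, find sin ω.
sin ω = -0.8331 (using tan²ω + 1 = sec²ω)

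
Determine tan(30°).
tan(30°) = √3/3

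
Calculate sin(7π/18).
sin(7π/18) = 0.9397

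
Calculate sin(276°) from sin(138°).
sin(276°) = 2 sin 138° cos 138° = -0.9945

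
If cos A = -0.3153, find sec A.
sec A = 1/cos A = -3.172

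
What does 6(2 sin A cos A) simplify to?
6(2 sin A cos A) = 6(sin(2A)) (using Double angle)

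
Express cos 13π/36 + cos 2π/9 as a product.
cos 13π/36 + cos 2π/9 = 2 cos(7π/24) cos(5π/72)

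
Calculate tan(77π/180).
tan(77π/180) = 4.331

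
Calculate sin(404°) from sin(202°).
sin(404°) = 2 sin 202° cos 202° = 0.6947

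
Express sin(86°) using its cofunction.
sin(86°) = cos(90° - 86°) = cos(4°)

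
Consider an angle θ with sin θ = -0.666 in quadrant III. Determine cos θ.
cos θ = ±√(1 - sin²θ) = -0.746 (negative in QIII)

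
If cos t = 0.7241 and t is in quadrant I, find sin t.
sin t = 0.6897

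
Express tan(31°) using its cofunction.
tan(31°) = cot(90° - 31°) = cot(59°)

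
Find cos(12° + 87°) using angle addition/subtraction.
cos(12° + 87°) = cos 12° cos 87° - sin 12° sin 87° = -0.1564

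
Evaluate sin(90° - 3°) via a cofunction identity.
sin(90° - 3°) = cos(3°) = 0.9986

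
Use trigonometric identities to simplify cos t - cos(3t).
cos t - cos(3t) = 2 sin(2t) sin t (using Sum-to-product)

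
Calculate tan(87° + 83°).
tan(87° + 83°) = (tan 87° + tan 83°)/(1 - tan 87° tan 83°) = -0.1763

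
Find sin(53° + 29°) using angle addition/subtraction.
sin(53° + 29°) = sin 53° cos 29° + cos 53° sin 29° = 0.9903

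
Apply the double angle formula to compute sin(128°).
sin(128°) = 2 sin 64° cos 64° = 0.788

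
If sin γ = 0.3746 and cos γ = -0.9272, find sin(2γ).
sin(2γ) = 2 sin γ cos γ = -0.6947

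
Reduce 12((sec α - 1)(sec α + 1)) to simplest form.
12((sec α - 1)(sec α + 1)) = 12(tan²α) (using Diff. of squares)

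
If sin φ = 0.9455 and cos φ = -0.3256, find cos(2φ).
cos(2φ) = cos²φ - sin²φ = -0.788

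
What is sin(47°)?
sin(47°) = 0.7314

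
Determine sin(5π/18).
sin(5π/18) = 0.766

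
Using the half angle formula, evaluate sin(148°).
sin(148°) = √((1 - cos 296°)/2) = 0.5299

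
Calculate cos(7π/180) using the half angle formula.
cos(7π/180) = √((1 + cos 7π/90)/2) = 0.9925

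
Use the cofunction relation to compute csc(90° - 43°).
csc(90° - 43°) = sec(43°) = 1.367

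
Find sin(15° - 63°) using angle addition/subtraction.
sin(15° - 63°) = sin 15° cos 63° - cos 15° sin 63° = -0.7431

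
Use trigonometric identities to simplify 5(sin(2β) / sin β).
5(sin(2β) / sin β) = 5(2 cos β) (using Double angle)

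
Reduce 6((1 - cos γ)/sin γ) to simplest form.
6((1 - cos γ)/sin γ) = 6(tan(γ/2)) (using Half angle)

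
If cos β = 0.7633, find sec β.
sec β = 1/cos β = 1.31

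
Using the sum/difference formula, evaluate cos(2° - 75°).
cos(2° - 75°) = cos 2° cos 75° + sin 2° sin 75° = 0.2924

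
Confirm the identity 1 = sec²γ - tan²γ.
RHS = 1/cos²γ - sin²γ/cos²γ = (1 - sin²γ)/cos²γ = cos²γ/cos²γ = 1 = LHS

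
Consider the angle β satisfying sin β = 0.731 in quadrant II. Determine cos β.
cos β = ±√(1 - sin²β) = -0.6824 (negative in QII)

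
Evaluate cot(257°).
cot(257°) = 0.2309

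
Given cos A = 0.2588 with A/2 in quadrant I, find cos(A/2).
cos(A/2) = ±√((1 + cos A)/2); positive since A/2 ∈ QI, so cos(A/2) = 0.7933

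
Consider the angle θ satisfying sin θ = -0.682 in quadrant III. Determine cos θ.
cos θ = ±√(1 - sin²θ) = -0.7314 (negative in QIII)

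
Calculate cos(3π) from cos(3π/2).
cos(3π) = cos²3π/2 - sin²3π/2 = -1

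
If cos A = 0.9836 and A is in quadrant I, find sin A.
sin A = 0.1804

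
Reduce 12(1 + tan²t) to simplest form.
12(1 + tan²t) = 12(sec²t) (using Pythagorean identity)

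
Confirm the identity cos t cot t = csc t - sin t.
RHS = 1/sin t - sin t = (1 - sin²t)/sin t = cos²t/sin t = cos t · (cos t/sin t) = cos t cot t = LHS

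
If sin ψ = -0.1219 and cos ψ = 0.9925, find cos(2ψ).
cos(2ψ) = cos²ψ - sin²ψ = 0.9702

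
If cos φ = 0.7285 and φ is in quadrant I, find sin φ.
sin φ = 0.685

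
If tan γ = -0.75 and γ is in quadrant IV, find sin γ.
sin γ = -0.6 (using tan²γ + 1 = sec²γ)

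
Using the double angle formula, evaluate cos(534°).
cos(534°) = cos²267° - sin²267° = -0.9945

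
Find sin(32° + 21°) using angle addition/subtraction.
sin(32° + 21°) = sin 32° cos 21° + cos 32° sin 21° = 0.7986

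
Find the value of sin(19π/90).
sin(19π/90) = 0.6157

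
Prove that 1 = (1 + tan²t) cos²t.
RHS = sec²t · cos²t = (1/cos²t) · cos²t = 1 = LHS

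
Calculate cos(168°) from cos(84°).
cos(168°) = 1 - 2sin²84° = -0.9781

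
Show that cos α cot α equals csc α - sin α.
RHS = 1/sin α - sin α = (1 - sin²α)/sin α = cos²α/sin α = cos α · (cos α/sin α) = cos α cot α = LHS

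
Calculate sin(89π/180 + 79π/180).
sin(89π/180 + 79π/180) = sin 89π/180 cos 79π/180 + cos 89π/180 sin 79π/180 = 0.2079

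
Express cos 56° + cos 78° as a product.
cos 56° + cos 78° = 2 cos(67°) cos(-11°)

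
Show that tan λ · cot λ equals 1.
LHS = (sin λ/cos λ) · (cos λ/sin λ) = 1 = RHS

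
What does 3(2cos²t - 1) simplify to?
3(2cos²t - 1) = 3(cos(2t)) (using Double angle)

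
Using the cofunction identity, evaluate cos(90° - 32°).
cos(90° - 32°) = sin(32°) = 0.5299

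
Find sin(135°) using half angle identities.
sin(135°) = √((1 - cos 270°)/2) = √2/2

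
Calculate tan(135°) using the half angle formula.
tan(135°) = sin 270° / (1 + cos 270°) = -1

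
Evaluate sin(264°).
sin(264°) = -0.9945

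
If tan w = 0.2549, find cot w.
cot w = 1/tan w = 3.923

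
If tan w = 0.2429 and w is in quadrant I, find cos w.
cos w = 0.9717 (using tan²w + 1 = sec²w)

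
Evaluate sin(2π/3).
sin(2π/3) = √3/2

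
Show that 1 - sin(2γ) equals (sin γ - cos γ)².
RHS = sin²γ - 2 sin γ cos γ + cos²γ = (sin²γ + cos²γ) - 2 sin γ cos γ = 1 - sin(2γ) = LHS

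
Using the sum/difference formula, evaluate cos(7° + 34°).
cos(7° + 34°) = cos 7° cos 34° - sin 7° sin 34° = 0.7547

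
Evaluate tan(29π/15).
tan(29π/15) = -0.2126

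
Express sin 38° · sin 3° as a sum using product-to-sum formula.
sin 38° sin 3° = (1/2)[cos(38°-3°) - cos(38°+3°)]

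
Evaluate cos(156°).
cos(156°) = -0.9135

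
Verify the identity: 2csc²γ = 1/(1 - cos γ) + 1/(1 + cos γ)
RHS = [(1 + cos γ) + (1 - cos γ)] / [(1 - cos γ)(1 + cos γ)] = 2/(1 - cos²γ) = 2/sin²γ = 2csc²γ = LHS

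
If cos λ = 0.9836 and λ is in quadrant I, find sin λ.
sin λ = 0.1804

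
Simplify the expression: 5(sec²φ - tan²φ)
5(sec²φ - tan²φ) = 5 (using Pythagorean identity)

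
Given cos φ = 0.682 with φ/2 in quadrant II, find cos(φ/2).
cos(φ/2) = ±√((1 + cos φ)/2); negative since φ/2 ∈ QII, so cos(φ/2) = -0.9171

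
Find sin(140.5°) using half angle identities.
sin(140.5°) = √((1 - cos 281°)/2) = 0.6361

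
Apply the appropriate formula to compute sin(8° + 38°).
sin(8° + 38°) = sin 8° cos 38° + cos 8° sin 38° = 0.7193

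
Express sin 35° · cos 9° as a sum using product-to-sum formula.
sin 35° cos 9° = (1/2)[sin(35°+9°) + sin(35°-9°)]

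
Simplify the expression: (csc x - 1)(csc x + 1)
(csc x - 1)(csc x + 1) = cot²x (using Diff. of squares)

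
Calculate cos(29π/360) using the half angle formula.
cos(29π/360) = √((1 + cos 29π/180)/2) = 0.9681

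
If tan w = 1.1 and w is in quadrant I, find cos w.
cos w = 0.6727 (using tan²w + 1 = sec²w)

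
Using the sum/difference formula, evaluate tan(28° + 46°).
tan(28° + 46°) = (tan 28° + tan 46°)/(1 - tan 28° tan 46°) = 3.487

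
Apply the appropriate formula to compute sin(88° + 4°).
sin(88° + 4°) = sin 88° cos 4° + cos 88° sin 4° = 0.9994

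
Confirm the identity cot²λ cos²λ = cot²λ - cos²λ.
RHS = cos²λ/sin²λ - cos²λ = cos²λ(1/sin²λ - 1) = cos²λ · (1 - sin²λ)/sin²λ = cos²λ · cos²λ/sin²λ = cos²λ · cot²λ = LHS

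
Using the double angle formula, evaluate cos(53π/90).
cos(53π/90) = cos²53π/180 - sin²53π/180 = -0.2756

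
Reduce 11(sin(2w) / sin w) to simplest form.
11(sin(2w) / sin w) = 11(2 cos w) (using Double angle)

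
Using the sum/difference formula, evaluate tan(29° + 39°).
tan(29° + 39°) = (tan 29° + tan 39°)/(1 - tan 29° tan 39°) = 2.475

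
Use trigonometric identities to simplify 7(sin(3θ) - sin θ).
7(sin(3θ) - sin θ) = 7(2 cos(2θ) sin θ) (using Sum-to-product)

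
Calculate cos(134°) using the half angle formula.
cos(134°) = -√((1 + cos 268°)/2) = -0.6947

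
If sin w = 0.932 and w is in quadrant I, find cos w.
cos w = 0.3625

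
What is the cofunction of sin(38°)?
sin(38°) = cos(90° - 38°) = cos(52°)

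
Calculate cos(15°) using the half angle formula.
cos(15°) = √((1 + cos 30°)/2) = (√6+√2)/4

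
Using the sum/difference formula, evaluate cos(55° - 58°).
cos(55° - 58°) = cos 55° cos 58° + sin 55° sin 58° = 0.9986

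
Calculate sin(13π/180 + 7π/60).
sin(13π/180 + 7π/60) = sin 13π/180 cos 7π/60 + cos 13π/180 sin 7π/60 = 0.5592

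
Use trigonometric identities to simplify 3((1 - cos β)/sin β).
3((1 - cos β)/sin β) = 3(tan(β/2)) (using Half angle)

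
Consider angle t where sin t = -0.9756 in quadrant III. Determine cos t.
cos t = ±√(1 - sin²t) = -0.2196 (negative in QIII)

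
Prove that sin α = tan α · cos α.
RHS = (sin α/cos α) · cos α = sin α = LHS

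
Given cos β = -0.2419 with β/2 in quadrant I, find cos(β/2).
cos(β/2) = ±√((1 + cos β)/2); positive since β/2 ∈ QI, so cos(β/2) = 0.6157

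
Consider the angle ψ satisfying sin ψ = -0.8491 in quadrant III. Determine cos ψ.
cos ψ = ±√(1 - sin²ψ) = -0.5282 (negative in QIII)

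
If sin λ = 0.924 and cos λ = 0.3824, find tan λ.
tan λ = sin λ / cos λ = 2.416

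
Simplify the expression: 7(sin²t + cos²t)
7(sin²t + cos²t) = 7 (using Pythagorean identity)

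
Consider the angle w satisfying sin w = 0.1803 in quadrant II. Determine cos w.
cos w = ±√(1 - sin²w) = -0.9836 (negative in QII)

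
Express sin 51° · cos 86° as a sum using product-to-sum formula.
sin 51° cos 86° = (1/2)[sin(51°+86°) + sin(51°-86°)]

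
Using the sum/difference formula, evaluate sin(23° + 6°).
sin(23° + 6°) = sin 23° cos 6° + cos 23° sin 6° = 0.4848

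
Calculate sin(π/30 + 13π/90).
sin(π/30 + 13π/90) = sin π/30 cos 13π/90 + cos π/30 sin 13π/90 = 0.5299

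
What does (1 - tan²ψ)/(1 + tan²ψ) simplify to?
(1 - tan²ψ)/(1 + tan²ψ) = cos(2ψ) (using Double angle)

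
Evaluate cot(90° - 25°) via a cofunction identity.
cot(90° - 25°) = tan(25°) = 0.4663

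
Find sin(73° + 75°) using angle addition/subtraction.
sin(73° + 75°) = sin 73° cos 75° + cos 73° sin 75° = 0.5299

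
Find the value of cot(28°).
cot(28°) = 1.881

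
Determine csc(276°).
csc(276°) = -1.006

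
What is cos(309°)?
cos(309°) = 0.6293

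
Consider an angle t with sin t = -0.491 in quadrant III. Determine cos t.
cos t = ±√(1 - sin²t) = -0.8712 (negative in QIII)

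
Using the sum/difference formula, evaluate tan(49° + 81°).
tan(49° + 81°) = (tan 49° + tan 81°)/(1 - tan 49° tan 81°) = -1.192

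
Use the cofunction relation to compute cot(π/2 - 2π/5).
cot(π/2 - 2π/5) = tan(2π/5) = 3.078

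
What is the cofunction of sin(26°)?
sin(26°) = cos(90° - 26°) = cos(64°)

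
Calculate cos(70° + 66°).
cos(70° + 66°) = cos 70° cos 66° - sin 70° sin 66° = -0.7193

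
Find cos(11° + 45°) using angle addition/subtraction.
cos(11° + 45°) = cos 11° cos 45° - sin 11° sin 45° = 0.5592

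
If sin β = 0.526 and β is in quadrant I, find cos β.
cos β = 0.8505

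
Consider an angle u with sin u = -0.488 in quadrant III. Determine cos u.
cos u = ±√(1 - sin²u) = -0.8728 (negative in QIII)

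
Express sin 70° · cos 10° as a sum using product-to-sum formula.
sin 70° cos 10° = (1/2)[sin(70°+10°) + sin(70°-10°)]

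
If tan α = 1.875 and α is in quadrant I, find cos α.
cos α = 0.4706 (using tan²α + 1 = sec²α)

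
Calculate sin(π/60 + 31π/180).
sin(π/60 + 31π/180) = sin π/60 cos 31π/180 + cos π/60 sin 31π/180 = 0.5592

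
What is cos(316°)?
cos(316°) = 0.7193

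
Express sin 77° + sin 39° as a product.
sin 77° + sin 39° = 2 sin(58°) cos(19°)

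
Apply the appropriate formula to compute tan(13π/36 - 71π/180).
tan(13π/36 - 71π/180) = (tan 13π/36 - tan 71π/180)/(1 + tan 13π/36 tan 71π/180) = -0.1051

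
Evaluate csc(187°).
csc(187°) = -8.206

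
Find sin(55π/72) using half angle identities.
sin(55π/72) = √((1 - cos 55π/36)/2) = 0.6756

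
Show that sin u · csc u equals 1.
LHS = sin u · (1/sin u) = 1 = RHS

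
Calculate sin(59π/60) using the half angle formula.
sin(59π/60) = √((1 - cos 59π/30)/2) = 0.05234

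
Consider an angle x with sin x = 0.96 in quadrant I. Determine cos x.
cos x = √(1 - sin²x) = 0.28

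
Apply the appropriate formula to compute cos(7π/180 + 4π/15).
cos(7π/180 + 4π/15) = cos 7π/180 cos 4π/15 - sin 7π/180 sin 4π/15 = 0.5736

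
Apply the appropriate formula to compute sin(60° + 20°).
sin(60° + 20°) = sin 60° cos 20° + cos 60° sin 20° = 0.9848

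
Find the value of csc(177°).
csc(177°) = 19.11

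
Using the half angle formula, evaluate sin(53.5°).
sin(53.5°) = √((1 - cos 107°)/2) = 0.8039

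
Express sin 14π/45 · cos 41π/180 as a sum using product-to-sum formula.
sin 14π/45 cos 41π/180 = (1/2)[sin(14π/45+41π/180) + sin(14π/45-41π/180)]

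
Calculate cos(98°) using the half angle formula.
cos(98°) = -√((1 + cos 196°)/2) = -0.1392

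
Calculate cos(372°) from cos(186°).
cos(372°) = cos²186° - sin²186° = 0.9781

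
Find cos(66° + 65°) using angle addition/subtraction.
cos(66° + 65°) = cos 66° cos 65° - sin 66° sin 65° = -0.6561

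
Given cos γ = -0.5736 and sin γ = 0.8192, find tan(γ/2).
tan(γ/2) = sin γ / (1 + cos γ) = 1.921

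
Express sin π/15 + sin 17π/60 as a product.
sin π/15 + sin 17π/60 = 2 sin(7π/40) cos(-13π/120)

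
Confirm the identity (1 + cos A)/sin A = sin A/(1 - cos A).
RHS = sin A(1 + cos A) / ((1 - cos A)(1 + cos A)) = sin A(1 + cos A) / (1 - cos²A) = sin A(1 + cos A) / sin²A = (1 + cos A)/sin A = LHS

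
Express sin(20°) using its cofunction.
sin(20°) = cos(90° - 20°) = cos(70°)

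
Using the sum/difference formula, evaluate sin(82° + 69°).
sin(82° + 69°) = sin 82° cos 69° + cos 82° sin 69° = 0.4848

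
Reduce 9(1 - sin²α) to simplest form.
9(1 - sin²α) = 9(cos²α) (using Pythagorean identity)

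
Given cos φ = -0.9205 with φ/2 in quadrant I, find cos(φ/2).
cos(φ/2) = ±√((1 + cos φ)/2); positive since φ/2 ∈ QI, so cos(φ/2) = 0.1994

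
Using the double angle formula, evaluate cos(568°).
cos(568°) = cos²284° - sin²284° = -0.8829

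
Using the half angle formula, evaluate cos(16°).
cos(16°) = √((1 + cos 32°)/2) = 0.9613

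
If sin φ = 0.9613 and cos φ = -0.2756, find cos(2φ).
cos(2φ) = cos²φ - sin²φ = -0.8481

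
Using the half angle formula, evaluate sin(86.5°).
sin(86.5°) = √((1 - cos 173°)/2) = 0.9981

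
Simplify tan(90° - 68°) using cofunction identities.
tan(90° - 68°) = cot(68°)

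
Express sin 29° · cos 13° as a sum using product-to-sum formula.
sin 29° cos 13° = (1/2)[sin(29°+13°) + sin(29°-13°)]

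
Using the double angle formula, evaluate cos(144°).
cos(144°) = cos²72° - sin²72° = -0.809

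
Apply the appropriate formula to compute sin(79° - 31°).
sin(79° - 31°) = sin 79° cos 31° - cos 79° sin 31° = 0.7431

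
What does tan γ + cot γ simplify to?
tan γ + cot γ = sec γ csc γ (using Quotient identities)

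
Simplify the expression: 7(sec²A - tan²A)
7(sec²A - tan²A) = 7 (using Pythagorean identity)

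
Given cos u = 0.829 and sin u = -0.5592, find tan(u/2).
tan(u/2) = sin u / (1 + cos u) = -0.3057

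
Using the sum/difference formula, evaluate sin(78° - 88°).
sin(78° - 88°) = sin 78° cos 88° - cos 78° sin 88° = -0.1736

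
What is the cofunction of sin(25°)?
sin(25°) = cos(90° - 25°) = cos(65°)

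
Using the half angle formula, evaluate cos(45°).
cos(45°) = √((1 + cos 90°)/2) = √2/2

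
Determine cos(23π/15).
cos(23π/15) = 0.1045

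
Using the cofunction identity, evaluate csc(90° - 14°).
csc(90° - 14°) = sec(14°) = 1.031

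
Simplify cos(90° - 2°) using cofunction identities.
cos(90° - 2°) = sin(2°)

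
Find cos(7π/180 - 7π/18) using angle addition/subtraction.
cos(7π/180 - 7π/18) = cos 7π/180 cos 7π/18 + sin 7π/180 sin 7π/18 = 0.454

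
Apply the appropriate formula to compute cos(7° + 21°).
cos(7° + 21°) = cos 7° cos 21° - sin 7° sin 21° = 0.8829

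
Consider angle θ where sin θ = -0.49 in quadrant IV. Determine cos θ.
cos θ = √(1 - sin²θ) = 0.8717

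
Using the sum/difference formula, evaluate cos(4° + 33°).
cos(4° + 33°) = cos 4° cos 33° - sin 4° sin 33° = 0.7986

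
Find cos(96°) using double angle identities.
cos(96°) = cos²48° - sin²48° = -0.1045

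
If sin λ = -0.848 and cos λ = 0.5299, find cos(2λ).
cos(2λ) = cos²λ - sin²λ = -0.4383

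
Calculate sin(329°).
sin(329°) = -0.515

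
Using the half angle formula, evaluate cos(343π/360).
cos(343π/360) = -√((1 + cos 343π/180)/2) = -0.989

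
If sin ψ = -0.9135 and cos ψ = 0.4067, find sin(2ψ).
sin(2ψ) = 2 sin ψ cos ψ = -0.743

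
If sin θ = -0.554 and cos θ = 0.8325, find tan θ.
tan θ = sin θ / cos θ = -0.6655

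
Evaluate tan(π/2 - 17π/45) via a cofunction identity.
tan(π/2 - 17π/45) = cot(17π/45) = 0.404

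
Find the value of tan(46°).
tan(46°) = 1.036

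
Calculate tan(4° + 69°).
tan(4° + 69°) = (tan 4° + tan 69°)/(1 - tan 4° tan 69°) = 3.271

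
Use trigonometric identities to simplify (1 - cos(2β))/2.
(1 - cos(2β))/2 = sin²β (using Power reduction)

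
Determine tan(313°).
tan(313°) = -1.072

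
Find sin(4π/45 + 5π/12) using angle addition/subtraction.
sin(4π/45 + 5π/12) = sin 4π/45 cos 5π/12 + cos 4π/45 sin 5π/12 = 0.9998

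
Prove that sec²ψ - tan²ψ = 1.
LHS = 1/cos²ψ - sin²ψ/cos²ψ = (1 - sin²ψ)/cos²ψ = cos²ψ/cos²ψ = 1 = RHS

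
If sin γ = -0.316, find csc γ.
csc γ = 1/sin γ = -3.165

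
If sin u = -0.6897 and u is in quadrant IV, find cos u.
cos u = 0.7241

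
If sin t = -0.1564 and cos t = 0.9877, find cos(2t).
cos(2t) = cos²t - sin²t = 0.9511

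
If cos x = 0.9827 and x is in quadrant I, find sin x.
sin x = 0.1852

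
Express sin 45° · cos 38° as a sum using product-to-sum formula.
sin 45° cos 38° = (1/2)[sin(45°+38°) + sin(45°-38°)]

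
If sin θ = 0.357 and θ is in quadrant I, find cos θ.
cos θ = 0.9341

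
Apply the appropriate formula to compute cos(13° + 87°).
cos(13° + 87°) = cos 13° cos 87° - sin 13° sin 87° = -0.1736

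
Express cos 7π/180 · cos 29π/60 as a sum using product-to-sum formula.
cos 7π/180 cos 29π/60 = (1/2)[cos(7π/180-29π/60) + cos(7π/180+29π/60)]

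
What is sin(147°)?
sin(147°) = 0.5446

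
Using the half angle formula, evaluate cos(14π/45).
cos(14π/45) = √((1 + cos 28π/45)/2) = 0.5592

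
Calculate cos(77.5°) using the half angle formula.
cos(77.5°) = √((1 + cos 155°)/2) = 0.2164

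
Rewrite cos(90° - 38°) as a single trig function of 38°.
cos(90° - 38°) = sin(38°)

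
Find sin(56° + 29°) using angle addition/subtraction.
sin(56° + 29°) = sin 56° cos 29° + cos 56° sin 29° = 0.9962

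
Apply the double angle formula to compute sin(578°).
sin(578°) = 2 sin 289° cos 289° = -0.6157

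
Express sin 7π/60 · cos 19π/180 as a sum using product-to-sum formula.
sin 7π/60 cos 19π/180 = (1/2)[sin(7π/60+19π/180) + sin(7π/60-19π/180)]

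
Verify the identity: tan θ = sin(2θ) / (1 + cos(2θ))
RHS = 2 sin θ cos θ / (2cos²θ) = sin θ/cos θ = tan θ = LHS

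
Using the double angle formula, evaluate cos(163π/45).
cos(163π/45) = cos²163π/90 - sin²163π/90 = 0.3746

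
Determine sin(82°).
sin(82°) = 0.9903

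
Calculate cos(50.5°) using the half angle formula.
cos(50.5°) = √((1 + cos 101°)/2) = 0.6361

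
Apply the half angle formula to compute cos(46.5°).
cos(46.5°) = √((1 + cos 93°)/2) = 0.6884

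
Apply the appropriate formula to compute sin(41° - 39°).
sin(41° - 39°) = sin 41° cos 39° - cos 41° sin 39° = 0.0349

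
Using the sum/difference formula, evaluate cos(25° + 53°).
cos(25° + 53°) = cos 25° cos 53° - sin 25° sin 53° = 0.2079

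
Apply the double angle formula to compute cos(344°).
cos(344°) = cos²172° - sin²172° = 0.9613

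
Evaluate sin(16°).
sin(16°) = 0.2756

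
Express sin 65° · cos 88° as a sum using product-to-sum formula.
sin 65° cos 88° = (1/2)[sin(65°+88°) + sin(65°-88°)]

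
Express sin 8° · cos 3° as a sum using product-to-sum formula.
sin 8° cos 3° = (1/2)[sin(8°+3°) + sin(8°-3°)]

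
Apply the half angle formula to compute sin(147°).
sin(147°) = √((1 - cos 294°)/2) = 0.5446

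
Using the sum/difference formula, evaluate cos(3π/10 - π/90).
cos(3π/10 - π/90) = cos 3π/10 cos π/90 + sin 3π/10 sin π/90 = 0.6157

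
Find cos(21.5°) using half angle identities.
cos(21.5°) = √((1 + cos 43°)/2) = 0.9304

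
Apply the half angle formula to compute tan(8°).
tan(8°) = sin 16° / (1 + cos 16°) = 0.1405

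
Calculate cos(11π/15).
cos(11π/15) = -0.6691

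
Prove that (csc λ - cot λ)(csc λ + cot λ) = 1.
LHS = csc²λ - cot²λ = (1 + cot²λ) - cot²λ = 1 = RHS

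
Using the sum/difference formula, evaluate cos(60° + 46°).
cos(60° + 46°) = cos 60° cos 46° - sin 60° sin 46° = -0.2756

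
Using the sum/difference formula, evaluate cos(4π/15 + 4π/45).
cos(4π/15 + 4π/45) = cos 4π/15 cos 4π/45 - sin 4π/15 sin 4π/45 = 0.4384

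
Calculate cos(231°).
cos(231°) = -0.6293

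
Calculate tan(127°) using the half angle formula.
tan(127°) = sin 254° / (1 + cos 254°) = -1.327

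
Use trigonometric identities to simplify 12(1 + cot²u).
12(1 + cot²u) = 12(csc²u) (using Pythagorean identity)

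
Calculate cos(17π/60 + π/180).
cos(17π/60 + π/180) = cos 17π/60 cos π/180 - sin 17π/60 sin π/180 = 0.6157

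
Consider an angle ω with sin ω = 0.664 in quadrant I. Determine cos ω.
cos ω = √(1 - sin²ω) = 0.7477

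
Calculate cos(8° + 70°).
cos(8° + 70°) = cos 8° cos 70° - sin 8° sin 70° = 0.2079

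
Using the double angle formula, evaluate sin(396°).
sin(396°) = 2 sin 198° cos 198° = 0.5878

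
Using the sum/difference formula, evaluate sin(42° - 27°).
sin(42° - 27°) = sin 42° cos 27° - cos 42° sin 27° = (√6-√2)/4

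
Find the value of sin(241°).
sin(241°) = -0.8746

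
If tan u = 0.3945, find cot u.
cot u = 1/tan u = 2.535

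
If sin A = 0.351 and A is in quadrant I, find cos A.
cos A = 0.9364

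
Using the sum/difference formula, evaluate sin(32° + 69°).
sin(32° + 69°) = sin 32° cos 69° + cos 32° sin 69° = 0.9816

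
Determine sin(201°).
sin(201°) = -0.3584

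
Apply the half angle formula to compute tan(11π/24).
tan(11π/24) = sin 11π/12 / (1 + cos 11π/12) = 7.596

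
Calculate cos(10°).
cos(10°) = 0.9848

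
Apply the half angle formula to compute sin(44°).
sin(44°) = √((1 - cos 88°)/2) = 0.6947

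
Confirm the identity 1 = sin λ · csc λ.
RHS = sin λ · (1/sin λ) = 1 = LHS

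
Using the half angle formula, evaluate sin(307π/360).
sin(307π/360) = √((1 - cos 307π/180)/2) = 0.4462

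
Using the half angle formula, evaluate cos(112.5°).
cos(112.5°) = -√((1 + cos 225°)/2) = -0.3827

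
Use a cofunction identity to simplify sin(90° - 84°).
sin(90° - 84°) = cos(84°)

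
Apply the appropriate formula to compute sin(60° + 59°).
sin(60° + 59°) = sin 60° cos 59° + cos 60° sin 59° = 0.8746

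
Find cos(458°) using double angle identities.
cos(458°) = cos²229° - sin²229° = -0.1392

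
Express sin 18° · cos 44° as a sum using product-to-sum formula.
sin 18° cos 44° = (1/2)[sin(18°+44°) + sin(18°-44°)]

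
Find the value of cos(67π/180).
cos(67π/180) = 0.3907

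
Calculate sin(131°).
sin(131°) = 0.7547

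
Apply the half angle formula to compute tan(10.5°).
tan(10.5°) = sin 21° / (1 + cos 21°) = 0.1853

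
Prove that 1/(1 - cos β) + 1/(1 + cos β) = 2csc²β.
LHS = [(1 + cos β) + (1 - cos β)] / [(1 - cos β)(1 + cos β)] = 2/(1 - cos²β) = 2/sin²β = 2csc²β = RHS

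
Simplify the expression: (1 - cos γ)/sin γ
(1 - cos γ)/sin γ = tan(γ/2) (using Half angle)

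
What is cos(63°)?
cos(63°) = 0.454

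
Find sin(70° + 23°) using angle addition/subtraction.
sin(70° + 23°) = sin 70° cos 23° + cos 70° sin 23° = 0.9986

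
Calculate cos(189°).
cos(189°) = -0.9877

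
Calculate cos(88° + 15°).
cos(88° + 15°) = cos 88° cos 15° - sin 88° sin 15° = -0.225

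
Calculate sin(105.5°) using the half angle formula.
sin(105.5°) = √((1 - cos 211°)/2) = 0.9636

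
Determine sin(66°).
sin(66°) = 0.9135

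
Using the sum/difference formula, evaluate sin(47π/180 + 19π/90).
sin(47π/180 + 19π/90) = sin 47π/180 cos 19π/90 + cos 47π/180 sin 19π/90 = 0.9962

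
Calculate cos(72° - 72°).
cos(72° - 72°) = cos 72° cos 72° + sin 72° sin 72° = 1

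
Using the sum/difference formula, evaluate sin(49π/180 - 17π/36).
sin(49π/180 - 17π/36) = sin 49π/180 cos 17π/36 - cos 49π/180 sin 17π/36 = -0.5878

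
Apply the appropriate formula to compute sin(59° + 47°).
sin(59° + 47°) = sin 59° cos 47° + cos 59° sin 47° = 0.9613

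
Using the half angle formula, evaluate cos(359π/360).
cos(359π/360) = -√((1 + cos 359π/180)/2) = -1.0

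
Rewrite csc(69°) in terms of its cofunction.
csc(69°) = sec(90° - 69°) = sec(21°)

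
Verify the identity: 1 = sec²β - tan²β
RHS = 1/cos²β - sin²β/cos²β = (1 - sin²β)/cos²β = cos²β/cos²β = 1 = LHS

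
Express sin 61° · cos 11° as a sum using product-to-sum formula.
sin 61° cos 11° = (1/2)[sin(61°+11°) + sin(61°-11°)]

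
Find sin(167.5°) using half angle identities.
sin(167.5°) = √((1 - cos 335°)/2) = 0.2164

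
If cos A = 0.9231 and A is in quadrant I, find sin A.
sin A = 0.3846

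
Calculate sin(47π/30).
sin(47π/30) = -0.9781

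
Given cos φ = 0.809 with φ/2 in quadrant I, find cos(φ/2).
cos(φ/2) = ±√((1 + cos φ)/2); positive since φ/2 ∈ QI, so cos(φ/2) = 0.9511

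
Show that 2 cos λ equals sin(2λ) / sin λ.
RHS = 2 sin λ cos λ / sin λ = 2 cos λ = LHS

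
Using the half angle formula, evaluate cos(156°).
cos(156°) = -√((1 + cos 312°)/2) = -0.9135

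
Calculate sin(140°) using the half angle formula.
sin(140°) = √((1 - cos 280°)/2) = 0.6428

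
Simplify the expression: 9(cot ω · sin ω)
9(cot ω · sin ω) = 9(cos ω) (using Quotient identity)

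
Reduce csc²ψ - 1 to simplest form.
csc²ψ - 1 = cot²ψ (using Pythagorean identity)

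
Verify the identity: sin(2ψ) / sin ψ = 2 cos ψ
LHS = 2 sin ψ cos ψ / sin ψ = 2 cos ψ = RHS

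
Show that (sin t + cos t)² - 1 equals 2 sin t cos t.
LHS = sin²t + 2 sin t cos t + cos²t - 1 = (sin²t + cos²t) + 2 sin t cos t - 1 = 1 + 2 sin t cos t - 1 = 2 sin t cos t = RHS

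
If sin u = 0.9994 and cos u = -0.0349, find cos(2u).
cos(2u) = cos²u - sin²u = -0.9976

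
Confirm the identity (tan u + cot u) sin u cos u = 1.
LHS = (sin u/cos u + cos u/sin u) sin u cos u = ((sin²u + cos²u)/(sin u cos u)) · sin u cos u = sin²u + cos²u = 1 = RHS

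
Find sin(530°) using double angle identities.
sin(530°) = 2 sin 265° cos 265° = 0.1736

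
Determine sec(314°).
sec(314°) = 1.44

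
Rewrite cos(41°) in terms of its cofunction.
cos(41°) = sin(90° - 41°) = sin(49°)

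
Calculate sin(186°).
sin(186°) = -0.1045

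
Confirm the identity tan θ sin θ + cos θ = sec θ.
LHS = sin²θ/cos θ + cos θ = (sin²θ + cos²θ)/cos θ = 1/cos θ = sec θ = RHS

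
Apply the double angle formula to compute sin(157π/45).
sin(157π/45) = 2 sin 157π/90 cos 157π/90 = -0.9994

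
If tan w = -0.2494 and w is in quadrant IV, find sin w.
sin w = -0.242 (using tan²w + 1 = sec²w)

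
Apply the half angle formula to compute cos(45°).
cos(45°) = √((1 + cos 90°)/2) = √2/2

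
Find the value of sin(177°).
sin(177°) = 0.05234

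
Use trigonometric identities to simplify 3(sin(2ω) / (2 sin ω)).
3(sin(2ω) / (2 sin ω)) = 3(cos ω) (using Double angle)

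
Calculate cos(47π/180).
cos(47π/180) = 0.682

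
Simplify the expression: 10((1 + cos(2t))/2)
10((1 + cos(2t))/2) = 10(cos²t) (using Power reduction)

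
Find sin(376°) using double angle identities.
sin(376°) = 2 sin 188° cos 188° = 0.2756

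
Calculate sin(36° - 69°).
sin(36° - 69°) = sin 36° cos 69° - cos 36° sin 69° = -0.5446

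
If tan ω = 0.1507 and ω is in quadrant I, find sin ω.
sin ω = 0.149 (using tan²ω + 1 = sec²ω)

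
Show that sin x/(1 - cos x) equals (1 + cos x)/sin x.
LHS = sin x(1 + cos x) / ((1 - cos x)(1 + cos x)) = sin x(1 + cos x) / (1 - cos²x) = sin x(1 + cos x) / sin²x = (1 + cos x)/sin x = RHS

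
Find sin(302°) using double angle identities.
sin(302°) = 2 sin 151° cos 151° = -0.848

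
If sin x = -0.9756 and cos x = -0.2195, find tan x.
tan x = sin x / cos x = 4.445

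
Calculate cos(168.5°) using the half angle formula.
cos(168.5°) = -√((1 + cos 337°)/2) = -0.9799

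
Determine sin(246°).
sin(246°) = -0.9135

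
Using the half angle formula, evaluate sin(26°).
sin(26°) = √((1 - cos 52°)/2) = 0.4384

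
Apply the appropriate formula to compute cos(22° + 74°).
cos(22° + 74°) = cos 22° cos 74° - sin 22° sin 74° = -0.1045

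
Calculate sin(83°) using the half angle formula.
sin(83°) = √((1 - cos 166°)/2) = 0.9925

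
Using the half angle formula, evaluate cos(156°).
cos(156°) = -√((1 + cos 312°)/2) = -0.9135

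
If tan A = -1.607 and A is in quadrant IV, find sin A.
sin A = -0.849 (using tan²A + 1 = sec²A)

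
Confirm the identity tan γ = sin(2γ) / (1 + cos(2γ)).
RHS = 2 sin γ cos γ / (2cos²γ) = sin γ/cos γ = tan γ = LHS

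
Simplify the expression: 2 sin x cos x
2 sin x cos x = sin(2x) (using Double angle)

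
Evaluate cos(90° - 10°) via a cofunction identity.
cos(90° - 10°) = sin(10°) = 0.1736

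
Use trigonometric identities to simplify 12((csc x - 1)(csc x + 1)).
12((csc x - 1)(csc x + 1)) = 12(cot²x) (using Diff. of squares)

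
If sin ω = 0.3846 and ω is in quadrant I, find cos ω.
cos ω = 0.9231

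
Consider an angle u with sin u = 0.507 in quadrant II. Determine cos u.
cos u = ±√(1 - sin²u) = -0.8619 (negative in QII)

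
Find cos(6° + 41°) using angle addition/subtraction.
cos(6° + 41°) = cos 6° cos 41° - sin 6° sin 41° = 0.682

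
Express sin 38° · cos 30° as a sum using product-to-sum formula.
sin 38° cos 30° = (1/2)[sin(38°+30°) + sin(38°-30°)]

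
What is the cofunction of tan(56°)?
tan(56°) = cot(90° - 56°) = cot(34°)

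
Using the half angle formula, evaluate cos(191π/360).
cos(191π/360) = -√((1 + cos 191π/180)/2) = -0.09585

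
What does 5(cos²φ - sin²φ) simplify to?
5(cos²φ - sin²φ) = 5(cos(2φ)) (using Double angle)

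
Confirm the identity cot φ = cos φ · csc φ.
RHS = cos φ · (1/sin φ) = cos φ/sin φ = cot φ = LHS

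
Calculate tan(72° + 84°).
tan(72° + 84°) = (tan 72° + tan 84°)/(1 - tan 72° tan 84°) = -0.4452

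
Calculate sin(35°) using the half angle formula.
sin(35°) = √((1 - cos 70°)/2) = 0.5736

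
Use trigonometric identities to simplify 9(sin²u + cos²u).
9(sin²u + cos²u) = 9 (using Pythagorean identity)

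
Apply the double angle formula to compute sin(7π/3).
sin(7π/3) = 2 sin 7π/6 cos 7π/6 = √3/2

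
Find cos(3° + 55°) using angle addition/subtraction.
cos(3° + 55°) = cos 3° cos 55° - sin 3° sin 55° = 0.5299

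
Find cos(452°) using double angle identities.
cos(452°) = cos²226° - sin²226° = -0.0349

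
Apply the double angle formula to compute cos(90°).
cos(90°) = cos²45° - sin²45° = 0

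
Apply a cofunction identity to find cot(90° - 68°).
cot(90° - 68°) = tan(68°) = 2.475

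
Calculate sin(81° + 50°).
sin(81° + 50°) = sin 81° cos 50° + cos 81° sin 50° = 0.7547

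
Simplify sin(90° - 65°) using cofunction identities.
sin(90° - 65°) = cos(65°)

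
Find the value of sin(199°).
sin(199°) = -0.3256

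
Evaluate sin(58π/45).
sin(58π/45) = -0.788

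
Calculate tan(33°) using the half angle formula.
tan(33°) = sin 66° / (1 + cos 66°) = 0.6494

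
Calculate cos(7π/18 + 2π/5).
cos(7π/18 + 2π/5) = cos 7π/18 cos 2π/5 - sin 7π/18 sin 2π/5 = -0.788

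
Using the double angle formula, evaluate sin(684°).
sin(684°) = 2 sin 342° cos 342° = -0.5878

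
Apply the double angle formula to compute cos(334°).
cos(334°) = cos²167° - sin²167° = 0.8988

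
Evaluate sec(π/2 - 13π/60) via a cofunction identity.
sec(π/2 - 13π/60) = csc(13π/60) = 1.589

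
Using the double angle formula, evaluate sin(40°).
sin(40°) = 2 sin 20° cos 20° = 0.6428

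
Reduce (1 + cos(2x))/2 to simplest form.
(1 + cos(2x))/2 = cos²x (using Power reduction)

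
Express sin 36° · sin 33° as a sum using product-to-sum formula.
sin 36° sin 33° = (1/2)[cos(36°-33°) - cos(36°+33°)]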